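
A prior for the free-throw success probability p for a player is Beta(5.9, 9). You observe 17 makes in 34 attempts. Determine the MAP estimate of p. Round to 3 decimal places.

Prior: Beta(5.9, 9).
Data: 17 successes in 34 trials. The binomial likelihood contributes p^17(1−p)^17, so the posterior is Beta(5.9+17, 9+17) = Beta(22.9, 26).
For Beta(a, b) with a, b > 1 the mode is (a−1)/(a+b−2) = 21.9/46.9 ≈ 0.467.

p̂_MAP = 0.467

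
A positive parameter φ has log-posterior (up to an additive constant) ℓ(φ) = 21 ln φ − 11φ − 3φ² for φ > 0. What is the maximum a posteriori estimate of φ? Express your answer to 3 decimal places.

φ̂_MAP = 1.167

ℓ'(φ) = 21/φ − 11 − 6φ. Setting this to zero and multiplying by φ: 6φ² + 11φ − 21 = 0.
φ = (−11 + √(11² + 4·6·21)) / (2·6) = (−11 + √625) / 12 = (−11 + 25)/12 = 7/6.
ℓ''(φ) = −21/φ² − 6 < 0, confirming a maximum.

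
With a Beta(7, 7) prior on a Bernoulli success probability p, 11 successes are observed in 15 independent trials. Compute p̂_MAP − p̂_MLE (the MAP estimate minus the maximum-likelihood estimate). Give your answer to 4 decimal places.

Posterior is Beta(18, 11); MAP = (18−1)/(29−2) = 17/27 ≈ 0.62963.
MLE ignores the prior: p̂_MLE = k/n = 11/15 ≈ 0.73333.
Difference = 17/27 − 11/15 = -14/135 ≈ -0.1037.

MAP − MLE = -0.1037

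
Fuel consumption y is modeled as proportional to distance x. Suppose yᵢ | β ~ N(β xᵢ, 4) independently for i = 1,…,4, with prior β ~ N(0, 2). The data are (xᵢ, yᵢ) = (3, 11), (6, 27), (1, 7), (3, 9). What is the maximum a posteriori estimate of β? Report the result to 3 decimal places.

log p(β | y) = −Σ(yᵢ − βxᵢ)²/(2·4) − β²/(2·2) + const.
Setting the derivative to zero: Σxᵢ(yᵢ − βxᵢ)/4 − β/2 = 0, so β = Σxᵢyᵢ / (Σxᵢ² + σ²/τ²).
Σxᵢyᵢ = 3·11 + 6·27 + 1·7 + 3·9 = 229; Σxᵢ² = 55; σ²/τ² = 2.
β̂_MAP = 229 / (55 + 2) = 229/57 ≈ 4.018.

β̂_MAP = 4.018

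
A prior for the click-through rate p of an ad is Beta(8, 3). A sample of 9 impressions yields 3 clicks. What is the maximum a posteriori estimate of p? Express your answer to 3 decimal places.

Prior: Beta(8, 3).
Data: 3 successes in 9 trials. The binomial likelihood contributes p^3(1−p)^6, so the posterior is Beta(8+3, 3+6) = Beta(11, 9).
For Beta(a, b) with a, b > 1 the mode is (a−1)/(a+b−2) = 10/18 ≈ 0.556.

p̂_MAP = 0.556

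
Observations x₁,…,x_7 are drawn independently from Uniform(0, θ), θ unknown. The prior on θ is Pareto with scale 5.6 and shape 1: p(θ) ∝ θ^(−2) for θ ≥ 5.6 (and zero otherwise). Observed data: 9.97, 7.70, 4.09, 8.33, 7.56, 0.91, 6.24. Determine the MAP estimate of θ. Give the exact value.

The Uniform(0, θ) likelihood is θ^(−n) for θ ≥ max(xᵢ), zero otherwise. Here max(xᵢ) = 9.97.
Posterior ∝ θ^(−2) · θ^(−7) = θ^(−9) on θ ≥ max(5.6, 9.97) = 9.97.
This density is strictly decreasing in θ, so the posterior mode lies at the lower boundary of the support.

θ̂_MAP = 9.97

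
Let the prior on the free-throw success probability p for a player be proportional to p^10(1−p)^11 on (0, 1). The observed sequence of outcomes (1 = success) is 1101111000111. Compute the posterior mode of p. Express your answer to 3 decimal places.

p̂_MAP = 0.559

The prior density ∝ p^10(1−p)^11 is the kernel of Beta(11, 12).
Data: 9 successes in 13 trials (from the sequence). The binomial likelihood contributes p^9(1−p)^4, so the posterior is Beta(11+9, 12+4) = Beta(20, 16).
For Beta(a, b) with a, b > 1 the mode is (a−1)/(a+b−2) = 19/34 ≈ 0.559.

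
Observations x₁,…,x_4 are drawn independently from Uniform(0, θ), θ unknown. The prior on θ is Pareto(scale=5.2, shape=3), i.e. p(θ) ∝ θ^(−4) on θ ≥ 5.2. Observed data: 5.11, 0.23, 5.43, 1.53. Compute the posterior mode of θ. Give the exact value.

The Uniform(0, θ) likelihood is θ^(−n) for θ ≥ max(xᵢ), zero otherwise. Here max(xᵢ) = 5.43.
Posterior ∝ θ^(−4) · θ^(−4) = θ^(−8) on θ ≥ max(5.2, 5.43) = 5.43.
This density is strictly decreasing in θ, so the posterior mode lies at the lower boundary of the support.

θ̂_MAP = 5.43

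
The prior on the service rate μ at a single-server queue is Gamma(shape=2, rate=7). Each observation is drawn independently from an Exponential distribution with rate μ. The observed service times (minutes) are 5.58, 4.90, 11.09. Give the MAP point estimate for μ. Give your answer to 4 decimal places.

The Exponential(rate=μ) likelihood is ∝ μ^n e^(−μΣtᵢ). Here n = 3 and Σtᵢ = 5.58 + 4.90 + 11.09 = 21.57.
Posterior ∝ μe^(−7μ) · μ^3e^(−21.57μ) = μ^4e^(−28.57μ), i.e. Gamma(5, 28.57).
Mode = (a−1)/b = 4/28.57 ≈ 0.1400.

μ̂_MAP = 0.1400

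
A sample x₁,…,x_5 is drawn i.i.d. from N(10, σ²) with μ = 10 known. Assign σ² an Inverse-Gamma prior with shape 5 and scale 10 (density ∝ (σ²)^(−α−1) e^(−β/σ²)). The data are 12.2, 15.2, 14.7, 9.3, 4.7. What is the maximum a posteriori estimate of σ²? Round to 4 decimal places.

σ̂²_MAP = 6.0324

Sum of squared deviations about the known mean: SS = (12.2−10)² + (15.2−10)² + (14.7−10)² + (9.3−10)² + (4.7−10)² = 82.55.
The Normal likelihood contributes (σ²)^(−n/2) exp(−SS/(2σ²)), so the posterior is Inverse-Gamma(α + n/2, β + SS/2) = Inverse-Gamma(7.5, 51.275).
The mode of Inverse-Gamma(a, b) is b/(a+1) = 51.275/8.5 ≈ 6.0324.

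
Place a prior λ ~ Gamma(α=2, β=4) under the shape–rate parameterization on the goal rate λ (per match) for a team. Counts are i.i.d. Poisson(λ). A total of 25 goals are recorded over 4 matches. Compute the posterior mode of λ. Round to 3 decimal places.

λ̂_MAP = 3.250

Σxᵢ = 25, n = 4.
Posterior ∝ λe^(−4λ) · λ^25e^(−4λ) = λ^26e^(−8λ), i.e. Gamma(shape=27, rate=8).
The mode of a Gamma(a, b) with a ≥ 1 (shape–rate) is (a−1)/b = 26/8 ≈ 3.250.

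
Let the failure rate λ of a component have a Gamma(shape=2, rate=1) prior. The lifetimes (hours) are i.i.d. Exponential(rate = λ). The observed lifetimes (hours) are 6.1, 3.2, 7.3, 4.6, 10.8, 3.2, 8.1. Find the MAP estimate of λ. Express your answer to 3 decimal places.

λ̂_MAP = 0.181

The Exponential(rate=λ) likelihood is ∝ λ^n e^(−λΣtᵢ). Here n = 7 and Σtᵢ = 6.1 + 3.2 + 7.3 + 4.6 + 10.8 + 3.2 + 8.1 = 43.3.
Posterior ∝ λe^(−1λ) · λ^7e^(−43.3λ) = λ^8e^(−44.3λ), i.e. Gamma(9, 44.3).
Mode = (a−1)/b = 8/44.3 ≈ 0.181.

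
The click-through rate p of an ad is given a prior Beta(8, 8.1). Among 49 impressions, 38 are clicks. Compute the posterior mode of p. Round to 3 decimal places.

Prior: Beta(8, 8.1).
Data: 38 successes in 49 trials. The binomial likelihood contributes p^38(1−p)^11, so the posterior is Beta(8+38, 8.1+11) = Beta(46, 19.1).
For Beta(a, b) with a, b > 1 the mode is (a−1)/(a+b−2) = 45/63.1 ≈ 0.713.

p̂_MAP = 0.713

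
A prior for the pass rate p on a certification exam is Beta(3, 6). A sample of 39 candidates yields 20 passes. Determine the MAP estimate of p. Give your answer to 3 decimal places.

p̂_MAP = 0.478

Prior: Beta(3, 6).
Data: 20 successes in 39 trials. The binomial likelihood contributes p^20(1−p)^19, so the posterior is Beta(3+20, 6+19) = Beta(23, 25).
For Beta(a, b) with a, b > 1 the mode is (a−1)/(a+b−2) = 22/46 ≈ 0.478.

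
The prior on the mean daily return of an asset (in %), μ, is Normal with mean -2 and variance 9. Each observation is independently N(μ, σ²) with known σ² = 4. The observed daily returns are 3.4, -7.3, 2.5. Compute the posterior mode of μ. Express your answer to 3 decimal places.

n = 3; x̄ = (3.4 + (-7.3) + 2.5)/3 = -1.4/3 = -7/15 ≈ -0.4667.
For a Normal prior and Normal likelihood with known variance, the posterior is Normal; its mode equals its mean, the precision-weighted average.
Prior precision 1/σ₀² = 1/9; data precision n/σ² = 3/4 = 0.75.
μ̂ = ((1/9)·(-2) + 0.75·(-7/15)) / (1/9 + 0.75) = (-103/180)/(31/36) = -103/155 ≈ -0.665.

μ̂_MAP = -0.665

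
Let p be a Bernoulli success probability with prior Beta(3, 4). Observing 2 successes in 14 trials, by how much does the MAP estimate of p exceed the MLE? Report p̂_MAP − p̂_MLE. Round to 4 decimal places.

Posterior is Beta(5, 16); MAP = (5−1)/(21−2) = 4/19 ≈ 0.21053.
MLE ignores the prior: p̂_MLE = k/n = 2/14 ≈ 0.14286.
Difference = 4/19 − 2/14 = 9/133 ≈ 0.0677.

MAP − MLE = 0.0677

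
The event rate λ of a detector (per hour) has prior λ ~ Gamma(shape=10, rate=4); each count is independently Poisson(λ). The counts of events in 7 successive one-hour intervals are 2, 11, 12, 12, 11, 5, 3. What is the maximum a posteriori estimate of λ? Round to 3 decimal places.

λ̂_MAP = 5.909

Σxᵢ = 2+11+12+12+11+5+3 = 56, with n = 7.
Posterior ∝ λ^9e^(−4λ) · λ^56e^(−7λ) = λ^65e^(−11λ), i.e. Gamma(shape=66, rate=11).
The mode of a Gamma(a, b) with a ≥ 1 (shape–rate) is (a−1)/b = 65/11 ≈ 5.909.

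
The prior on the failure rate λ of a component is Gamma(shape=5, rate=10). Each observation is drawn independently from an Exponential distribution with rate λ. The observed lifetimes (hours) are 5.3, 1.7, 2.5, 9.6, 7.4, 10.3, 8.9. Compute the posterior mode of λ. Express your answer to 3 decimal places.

λ̂_MAP = 0.197

The Exponential(rate=λ) likelihood is ∝ λ^n e^(−λΣtᵢ). Here n = 7 and Σtᵢ = 5.3 + 1.7 + 2.5 + 9.6 + 7.4 + 10.3 + 8.9 = 45.7.
Posterior ∝ λ^4e^(−10λ) · λ^7e^(−45.7λ) = λ^11e^(−55.7λ), i.e. Gamma(12, 55.7).
Mode = (a−1)/b = 11/55.7 ≈ 0.197.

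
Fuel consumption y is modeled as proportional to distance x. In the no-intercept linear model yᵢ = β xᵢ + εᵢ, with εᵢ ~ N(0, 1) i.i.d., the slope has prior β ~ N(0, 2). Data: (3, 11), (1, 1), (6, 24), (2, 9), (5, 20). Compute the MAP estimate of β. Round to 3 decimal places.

β̂_MAP = 3.921

log p(β | y) = −Σ(yᵢ − βxᵢ)²/(2·1) − β²/(2·2) + const.
Setting the derivative to zero: Σxᵢ(yᵢ − βxᵢ)/1 − β/2 = 0, so β = Σxᵢyᵢ / (Σxᵢ² + σ²/τ²).
Σxᵢyᵢ = 3·11 + 1·1 + 6·24 + 2·9 + 5·20 = 296; Σxᵢ² = 75; σ²/τ² = 0.5.
β̂_MAP = 296 / (75 + 0.5) = 296/75.5 ≈ 3.921.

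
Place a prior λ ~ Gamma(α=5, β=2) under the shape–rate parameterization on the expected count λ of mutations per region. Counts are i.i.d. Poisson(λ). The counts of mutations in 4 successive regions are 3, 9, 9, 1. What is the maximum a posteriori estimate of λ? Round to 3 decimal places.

λ̂_MAP = 4.333

Σxᵢ = 3+9+9+1 = 22, with n = 4.
Posterior ∝ λ^4e^(−2λ) · λ^22e^(−4λ) = λ^26e^(−6λ), i.e. Gamma(shape=27, rate=6).
The mode of a Gamma(a, b) with a ≥ 1 (shape–rate) is (a−1)/b = 26/6 ≈ 4.333.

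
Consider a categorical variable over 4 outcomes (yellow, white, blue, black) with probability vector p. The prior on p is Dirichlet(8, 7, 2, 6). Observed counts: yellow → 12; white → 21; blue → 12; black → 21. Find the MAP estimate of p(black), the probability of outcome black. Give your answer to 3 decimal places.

The posterior is Dirichlet(αᵢ + nᵢ) = Dirichlet(20, 28, 14, 27).
For a Dirichlet(a₁,…,a_K) with all aᵢ > 1, the mode has j-th component (aⱼ − 1)/(Σaᵢ − K).
Here Σaᵢ = 89 and K = 4, so p(black) = (27 − 1)/(89 − 4) = 26/85 ≈ 0.306.

MAP estimate of p(black) = 0.306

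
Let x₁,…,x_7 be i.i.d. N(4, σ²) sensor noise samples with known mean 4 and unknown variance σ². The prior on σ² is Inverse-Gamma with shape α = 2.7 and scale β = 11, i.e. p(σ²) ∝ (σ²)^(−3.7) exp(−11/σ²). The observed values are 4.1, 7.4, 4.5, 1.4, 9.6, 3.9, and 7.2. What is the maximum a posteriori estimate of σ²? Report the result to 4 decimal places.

Sum of squared deviations about the known mean: SS = (4.1−4)² + (7.4−4)² + (4.5−4)² + (1.4−4)² + (9.6−4)² + (3.9−4)² + (7.2−4)² = 60.19.
The Normal likelihood contributes (σ²)^(−n/2) exp(−SS/(2σ²)), so the posterior is Inverse-Gamma(α + n/2, β + SS/2) = Inverse-Gamma(6.2, 41.095).
The mode of Inverse-Gamma(a, b) is b/(a+1) = 41.095/7.2 ≈ 5.7076.

σ̂²_MAP = 5.7076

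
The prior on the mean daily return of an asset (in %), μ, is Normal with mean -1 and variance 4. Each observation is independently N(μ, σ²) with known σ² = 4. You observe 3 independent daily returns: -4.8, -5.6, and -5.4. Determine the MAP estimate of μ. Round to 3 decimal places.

n = 3; x̄ = ((-4.8) + (-5.6) + (-5.4))/3 = -15.8/3 = -79/15 ≈ -5.2667.
For a Normal prior and Normal likelihood with known variance, the posterior is Normal; its mode equals its mean, the precision-weighted average.
Prior precision 1/σ₀² = 1/4 = 0.25; data precision n/σ² = 3/4 = 0.75.
μ̂ = (0.25·(-1) + 0.75·(-79/15)) / (0.25 + 0.75) = (-4.2)/1 = -4.200.

μ̂_MAP = -4.200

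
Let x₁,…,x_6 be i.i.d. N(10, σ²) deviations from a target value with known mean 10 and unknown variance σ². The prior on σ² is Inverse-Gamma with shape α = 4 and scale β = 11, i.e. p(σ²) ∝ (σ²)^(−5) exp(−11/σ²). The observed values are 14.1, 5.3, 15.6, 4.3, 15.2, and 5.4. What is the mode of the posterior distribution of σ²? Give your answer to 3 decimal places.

Sum of squared deviations about the known mean: SS = (14.1−10)² + (5.3−10)² + (15.6−10)² + (4.3−10)² + (15.2−10)² + (5.4−10)² = 150.95.
The Normal likelihood contributes (σ²)^(−n/2) exp(−SS/(2σ²)), so the posterior is Inverse-Gamma(α + n/2, β + SS/2) = Inverse-Gamma(7, 86.475).
The mode of Inverse-Gamma(a, b) is b/(a+1) = 86.475/8 ≈ 10.809.

σ̂²_MAP = 10.809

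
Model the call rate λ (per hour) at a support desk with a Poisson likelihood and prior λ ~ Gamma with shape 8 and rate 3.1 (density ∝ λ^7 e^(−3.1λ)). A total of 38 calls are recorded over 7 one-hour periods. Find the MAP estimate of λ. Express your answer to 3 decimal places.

Σxᵢ = 38, n = 7.
Posterior ∝ λ^7e^(−3.1λ) · λ^38e^(−7λ) = λ^45e^(−10.1λ), i.e. Gamma(shape=46, rate=10.1).
The mode of a Gamma(a, b) with a ≥ 1 (shape–rate) is (a−1)/b = 45/10.1 ≈ 4.455.

λ̂_MAP = 4.455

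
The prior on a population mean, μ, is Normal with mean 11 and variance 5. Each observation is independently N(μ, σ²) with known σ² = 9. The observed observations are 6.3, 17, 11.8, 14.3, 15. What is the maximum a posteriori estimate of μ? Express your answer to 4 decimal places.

μ̂_MAP = 12.3824

n = 5; x̄ = (6.3 + 17 + 11.8 + 14.3 + 15)/5 = 64.4/5 = 12.88.
For a Normal prior and Normal likelihood with known variance, the posterior is Normal; its mode equals its mean, the precision-weighted average.
Prior precision 1/σ₀² = 1/5 = 0.2; data precision n/σ² = 5/9.
μ̂ = (0.2·11 + (5/9)·12.88) / (0.2 + 5/9) = (421/45)/(34/45) = 421/34 ≈ 12.3824.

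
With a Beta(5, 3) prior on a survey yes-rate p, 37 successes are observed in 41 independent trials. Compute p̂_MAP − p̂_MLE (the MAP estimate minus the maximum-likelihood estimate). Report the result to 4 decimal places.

Posterior is Beta(42, 7); MAP = (42−1)/(49−2) = 41/47 ≈ 0.87234.
MLE ignores the prior: p̂_MLE = k/n = 37/41 ≈ 0.90244.
Difference = 41/47 − 37/41 = -58/1927 ≈ -0.0301.

MAP − MLE = -0.0301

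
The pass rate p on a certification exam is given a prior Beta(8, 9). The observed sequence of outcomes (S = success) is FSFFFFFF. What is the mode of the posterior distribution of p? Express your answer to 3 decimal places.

p̂_MAP = 0.348

Prior: Beta(8, 9).
Data: 1 success in 8 trials (from the sequence). The binomial likelihood contributes p(1−p)^7, so the posterior is Beta(8+1, 9+7) = Beta(9, 16).
For Beta(a, b) with a, b > 1 the mode is (a−1)/(a+b−2) = 8/23 ≈ 0.348.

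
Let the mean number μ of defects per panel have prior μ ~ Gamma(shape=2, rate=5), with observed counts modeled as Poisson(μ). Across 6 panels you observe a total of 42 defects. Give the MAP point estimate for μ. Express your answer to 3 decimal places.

Σxᵢ = 42, n = 6.
Posterior ∝ μe^(−5μ) · μ^42e^(−6μ) = μ^43e^(−11μ), i.e. Gamma(shape=44, rate=11).
The mode of a Gamma(a, b) with a ≥ 1 (shape–rate) is (a−1)/b = 43/11 ≈ 3.909.

μ̂_MAP = 3.909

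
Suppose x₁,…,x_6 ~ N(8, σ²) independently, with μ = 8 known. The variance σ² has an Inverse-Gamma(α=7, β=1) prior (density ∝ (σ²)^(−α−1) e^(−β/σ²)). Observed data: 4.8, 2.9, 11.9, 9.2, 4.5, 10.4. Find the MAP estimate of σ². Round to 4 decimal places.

Sum of squared deviations about the known mean: SS = (4.8−8)² + (2.9−8)² + (11.9−8)² + (9.2−8)² + (4.5−8)² + (10.4−8)² = 70.91.
The Normal likelihood contributes (σ²)^(−n/2) exp(−SS/(2σ²)), so the posterior is Inverse-Gamma(α + n/2, β + SS/2) = Inverse-Gamma(10, 36.455).
The mode of Inverse-Gamma(a, b) is b/(a+1) = 36.455/11 ≈ 3.3141.

σ̂²_MAP = 3.3141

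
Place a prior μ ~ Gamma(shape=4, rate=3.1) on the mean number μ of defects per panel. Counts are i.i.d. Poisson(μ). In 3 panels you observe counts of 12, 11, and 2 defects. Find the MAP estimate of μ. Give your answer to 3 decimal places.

μ̂_MAP = 4.590

Σxᵢ = 12+11+2 = 25, with n = 3.
Posterior ∝ μ^3e^(−3.1μ) · μ^25e^(−3μ) = μ^28e^(−6.1μ), i.e. Gamma(shape=29, rate=6.1).
The mode of a Gamma(a, b) with a ≥ 1 (shape–rate) is (a−1)/b = 28/6.1 ≈ 4.590.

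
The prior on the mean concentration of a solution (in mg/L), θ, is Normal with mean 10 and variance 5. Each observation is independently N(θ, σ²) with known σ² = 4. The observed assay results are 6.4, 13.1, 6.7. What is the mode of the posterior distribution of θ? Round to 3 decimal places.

θ̂_MAP = 9.000

n = 3; x̄ = (6.4 + 13.1 + 6.7)/3 = 26.2/3 = 131/15 ≈ 8.7333.
For a Normal prior and Normal likelihood with known variance, the posterior is Normal; its mode equals its mean, the precision-weighted average.
Prior precision 1/σ₀² = 1/5 = 0.2; data precision n/σ² = 3/4 = 0.75.
θ̂ = (0.2·10 + 0.75·(131/15)) / (0.2 + 0.75) = 8.55/0.95 = 9.000.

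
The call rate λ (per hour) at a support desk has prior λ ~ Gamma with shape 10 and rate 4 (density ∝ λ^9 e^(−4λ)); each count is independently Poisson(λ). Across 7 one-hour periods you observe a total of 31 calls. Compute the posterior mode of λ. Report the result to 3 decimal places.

λ̂_MAP = 3.636

Σxᵢ = 31, n = 7.
Posterior ∝ λ^9e^(−4λ) · λ^31e^(−7λ) = λ^40e^(−11λ), i.e. Gamma(shape=41, rate=11).
The mode of a Gamma(a, b) with a ≥ 1 (shape–rate) is (a−1)/b = 40/11 ≈ 3.636.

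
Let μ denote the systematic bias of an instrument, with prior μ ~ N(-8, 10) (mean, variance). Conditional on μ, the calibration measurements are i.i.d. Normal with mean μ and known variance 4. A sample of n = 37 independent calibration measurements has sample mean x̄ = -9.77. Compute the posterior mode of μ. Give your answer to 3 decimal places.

n = 37, x̄ = -9.77.
For a Normal prior and Normal likelihood with known variance, the posterior is Normal; its mode equals its mean, the precision-weighted average.
Prior precision 1/σ₀² = 1/10 = 0.1; data precision n/σ² = 37/4 = 9.25.
μ̂ = (0.1·(-8) + 9.25·(-9.77)) / (0.1 + 9.25) = (-91.1725)/9.35 = -36469/3740 ≈ -9.751.

μ̂_MAP = -9.751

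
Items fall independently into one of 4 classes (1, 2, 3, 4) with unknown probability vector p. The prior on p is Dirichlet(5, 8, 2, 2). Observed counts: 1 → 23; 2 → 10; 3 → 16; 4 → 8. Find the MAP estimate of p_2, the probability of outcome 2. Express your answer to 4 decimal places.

MAP estimate: 0.2429

The posterior is Dirichlet(αᵢ + nᵢ) = Dirichlet(28, 18, 18, 10).
For a Dirichlet(a₁,…,a_K) with all aᵢ > 1, the mode has j-th component (aⱼ − 1)/(Σaᵢ − K).
Here Σaᵢ = 74 and K = 4, so p_2 = (18 − 1)/(74 − 4) = 17/70 ≈ 0.2429.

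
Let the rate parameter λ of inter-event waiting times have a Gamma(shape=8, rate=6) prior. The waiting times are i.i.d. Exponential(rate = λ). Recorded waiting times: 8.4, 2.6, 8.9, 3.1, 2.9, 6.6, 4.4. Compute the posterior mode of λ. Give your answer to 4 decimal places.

λ̂_MAP = 0.3263

The Exponential(rate=λ) likelihood is ∝ λ^n e^(−λΣtᵢ). Here n = 7 and Σtᵢ = 8.4 + 2.6 + 8.9 + 3.1 + 2.9 + 6.6 + 4.4 = 36.9.
Posterior ∝ λ^7e^(−6λ) · λ^7e^(−36.9λ) = λ^14e^(−42.9λ), i.e. Gamma(15, 42.9).
Mode = (a−1)/b = 14/42.9 ≈ 0.3263.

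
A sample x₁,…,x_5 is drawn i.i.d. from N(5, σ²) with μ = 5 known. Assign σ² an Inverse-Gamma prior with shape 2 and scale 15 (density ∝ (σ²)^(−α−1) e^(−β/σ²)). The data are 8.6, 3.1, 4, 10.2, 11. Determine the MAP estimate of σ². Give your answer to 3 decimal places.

Sum of squared deviations about the known mean: SS = (8.6−5)² + (3.1−5)² + (4−5)² + (10.2−5)² + (11−5)² = 80.61.
The Normal likelihood contributes (σ²)^(−n/2) exp(−SS/(2σ²)), so the posterior is Inverse-Gamma(α + n/2, β + SS/2) = Inverse-Gamma(4.5, 55.305).
The mode of Inverse-Gamma(a, b) is b/(a+1) = 55.305/5.5 ≈ 10.055.

σ̂²_MAP = 10.055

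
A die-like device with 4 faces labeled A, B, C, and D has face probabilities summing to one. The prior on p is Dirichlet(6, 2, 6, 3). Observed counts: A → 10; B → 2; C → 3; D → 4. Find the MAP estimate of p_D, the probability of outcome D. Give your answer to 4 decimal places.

MAP estimate of p_D = 0.1875

The posterior is Dirichlet(αᵢ + nᵢ) = Dirichlet(16, 4, 9, 7).
For a Dirichlet(a₁,…,a_K) with all aᵢ > 1, the mode has j-th component (aⱼ − 1)/(Σaᵢ − K).
Here Σaᵢ = 36 and K = 4, so p_D = (7 − 1)/(36 − 4) = 6/32 ≈ 0.1875.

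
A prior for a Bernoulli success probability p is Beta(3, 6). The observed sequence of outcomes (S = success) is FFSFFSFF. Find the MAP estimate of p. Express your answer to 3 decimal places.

Prior: Beta(3, 6).
Data: 2 successes in 8 trials (from the sequence). The binomial likelihood contributes p^2(1−p)^6, so the posterior is Beta(3+2, 6+6) = Beta(5, 12).
For Beta(a, b) with a, b > 1 the mode is (a−1)/(a+b−2) = 4/15 ≈ 0.267.

p̂_MAP = 0.267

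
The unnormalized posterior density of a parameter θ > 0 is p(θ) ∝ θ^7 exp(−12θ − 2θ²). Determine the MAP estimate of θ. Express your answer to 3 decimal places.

ℓ'(θ) = 7/θ − 12 − 4θ. Setting this to zero and multiplying by θ: 4θ² + 12θ − 7 = 0.
θ = (−12 + √(12² + 4·4·7)) / (2·4) = (−12 + √256) / 8 = (−12 + 16)/8 = 1/2.
ℓ''(θ) = −7/θ² − 4 < 0, confirming a maximum.

θ̂_MAP = 0.500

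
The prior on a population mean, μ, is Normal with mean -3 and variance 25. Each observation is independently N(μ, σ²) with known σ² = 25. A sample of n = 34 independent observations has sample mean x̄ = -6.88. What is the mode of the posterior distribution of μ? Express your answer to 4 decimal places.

n = 34, x̄ = -6.88.
For a Normal prior and Normal likelihood with known variance, the posterior is Normal; its mode equals its mean, the precision-weighted average.
Prior precision 1/σ₀² = 1/25 = 0.04; data precision n/σ² = 34/25 = 1.36.
μ̂ = (0.04·(-3) + 1.36·(-6.88)) / (0.04 + 1.36) = (-9.4768)/1.4 = -5923/875 ≈ -6.7691.

μ̂_MAP = -6.7691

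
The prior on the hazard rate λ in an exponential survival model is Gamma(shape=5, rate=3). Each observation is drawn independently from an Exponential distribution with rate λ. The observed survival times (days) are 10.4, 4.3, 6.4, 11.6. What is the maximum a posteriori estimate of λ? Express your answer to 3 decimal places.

The Exponential(rate=λ) likelihood is ∝ λ^n e^(−λΣtᵢ). Here n = 4 and Σtᵢ = 10.4 + 4.3 + 6.4 + 11.6 = 32.7.
Posterior ∝ λ^4e^(−3λ) · λ^4e^(−32.7λ) = λ^8e^(−35.7λ), i.e. Gamma(9, 35.7).
Mode = (a−1)/b = 8/35.7 ≈ 0.224.

λ̂_MAP = 0.224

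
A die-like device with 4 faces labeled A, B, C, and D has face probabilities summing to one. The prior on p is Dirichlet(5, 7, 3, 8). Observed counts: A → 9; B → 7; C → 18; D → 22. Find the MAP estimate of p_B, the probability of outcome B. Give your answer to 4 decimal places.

The posterior is Dirichlet(αᵢ + nᵢ) = Dirichlet(14, 14, 21, 30).
For a Dirichlet(a₁,…,a_K) with all aᵢ > 1, the mode has j-th component (aⱼ − 1)/(Σaᵢ − K).
Here Σaᵢ = 79 and K = 4, so p_B = (14 − 1)/(79 − 4) = 13/75 ≈ 0.1733.

MAP estimate of p_B = 0.1733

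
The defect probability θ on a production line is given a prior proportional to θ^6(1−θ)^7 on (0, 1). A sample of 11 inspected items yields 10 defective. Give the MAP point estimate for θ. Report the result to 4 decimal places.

θ̂_MAP = 0.6667

The prior density ∝ θ^6(1−θ)^7 is the kernel of Beta(7, 8).
Data: 10 successes in 11 trials. The binomial likelihood contributes θ^10(1−θ)^1, so the posterior is Beta(7+10, 8+1) = Beta(17, 9).
For Beta(a, b) with a, b > 1 the mode is (a−1)/(a+b−2) = 16/24 ≈ 0.6667.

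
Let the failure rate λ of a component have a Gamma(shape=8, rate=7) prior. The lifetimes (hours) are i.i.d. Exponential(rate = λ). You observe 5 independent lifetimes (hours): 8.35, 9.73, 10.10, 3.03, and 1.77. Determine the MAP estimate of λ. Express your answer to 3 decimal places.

The Exponential(rate=λ) likelihood is ∝ λ^n e^(−λΣtᵢ). Here n = 5 and Σtᵢ = 8.35 + 9.73 + 10.10 + 3.03 + 1.77 = 32.98.
Posterior ∝ λ^7e^(−7λ) · λ^5e^(−32.98λ) = λ^12e^(−39.98λ), i.e. Gamma(13, 39.98).
Mode = (a−1)/b = 12/39.98 ≈ 0.300.

λ̂_MAP = 0.300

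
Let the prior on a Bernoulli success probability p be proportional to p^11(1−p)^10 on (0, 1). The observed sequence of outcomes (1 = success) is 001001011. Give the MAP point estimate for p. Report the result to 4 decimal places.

p̂_MAP = 0.5000

The prior density ∝ p^11(1−p)^10 is the kernel of Beta(12, 11).
Data: 4 successes in 9 trials (from the sequence). The binomial likelihood contributes p^4(1−p)^5, so the posterior is Beta(12+4, 11+5) = Beta(16, 16).
For Beta(a, b) with a, b > 1 the mode is (a−1)/(a+b−2) = 15/30 ≈ 0.5000.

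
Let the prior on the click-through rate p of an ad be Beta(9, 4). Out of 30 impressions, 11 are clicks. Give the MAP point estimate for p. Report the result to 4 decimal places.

Prior: Beta(9, 4).
Data: 11 successes in 30 trials. The binomial likelihood contributes p^11(1−p)^19, so the posterior is Beta(9+11, 4+19) = Beta(20, 23).
For Beta(a, b) with a, b > 1 the mode is (a−1)/(a+b−2) = 19/41 ≈ 0.4634.

p̂_MAP = 0.4634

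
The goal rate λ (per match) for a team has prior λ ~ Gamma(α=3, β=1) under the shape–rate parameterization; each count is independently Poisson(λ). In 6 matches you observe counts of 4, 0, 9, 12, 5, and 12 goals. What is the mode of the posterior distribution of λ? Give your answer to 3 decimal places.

λ̂_MAP = 6.286

Σxᵢ = 4+0+9+12+5+12 = 42, with n = 6.
Posterior ∝ λ^2e^(−1λ) · λ^42e^(−6λ) = λ^44e^(−7λ), i.e. Gamma(shape=45, rate=7).
The mode of a Gamma(a, b) with a ≥ 1 (shape–rate) is (a−1)/b = 44/7 ≈ 6.286.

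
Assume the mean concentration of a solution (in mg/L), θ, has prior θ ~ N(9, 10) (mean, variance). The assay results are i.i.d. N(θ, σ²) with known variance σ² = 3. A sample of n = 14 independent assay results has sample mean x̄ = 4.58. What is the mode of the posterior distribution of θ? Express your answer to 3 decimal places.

θ̂_MAP = 4.673

n = 14, x̄ = 4.58.
For a Normal prior and Normal likelihood with known variance, the posterior is Normal; its mode equals its mean, the precision-weighted average.
Prior precision 1/σ₀² = 1/10 = 0.1; data precision n/σ² = 14/3.
θ̂ = (0.1·9 + (14/3)·4.58) / (0.1 + 14/3) = (3341/150)/(143/30) = 257/55 ≈ 4.673.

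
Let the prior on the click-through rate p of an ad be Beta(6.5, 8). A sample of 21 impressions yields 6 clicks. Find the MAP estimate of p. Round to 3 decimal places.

Prior: Beta(6.5, 8).
Data: 6 successes in 21 trials. The binomial likelihood contributes p^6(1−p)^15, so the posterior is Beta(6.5+6, 8+15) = Beta(12.5, 23).
For Beta(a, b) with a, b > 1 the mode is (a−1)/(a+b−2) = 11.5/33.5 ≈ 0.343.

p̂_MAP = 0.343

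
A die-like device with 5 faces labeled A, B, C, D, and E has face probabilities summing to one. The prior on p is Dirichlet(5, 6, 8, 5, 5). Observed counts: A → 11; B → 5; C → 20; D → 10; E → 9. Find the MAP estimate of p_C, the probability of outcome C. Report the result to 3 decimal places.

MAP estimate of p_C = 0.342

The posterior is Dirichlet(αᵢ + nᵢ) = Dirichlet(16, 11, 28, 15, 14).
For a Dirichlet(a₁,…,a_K) with all aᵢ > 1, the mode has j-th component (aⱼ − 1)/(Σaᵢ − K).
Here Σaᵢ = 84 and K = 5, so p_C = (28 − 1)/(84 − 5) = 27/79 ≈ 0.342.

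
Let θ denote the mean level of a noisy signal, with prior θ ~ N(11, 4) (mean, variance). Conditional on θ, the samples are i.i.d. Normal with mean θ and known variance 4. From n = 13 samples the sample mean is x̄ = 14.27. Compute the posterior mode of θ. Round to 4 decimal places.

θ̂_MAP = 14.0364

n = 13, x̄ = 14.27.
For a Normal prior and Normal likelihood with known variance, the posterior is Normal; its mode equals its mean, the precision-weighted average.
Prior precision 1/σ₀² = 1/4 = 0.25; data precision n/σ² = 13/4 = 3.25.
θ̂ = (0.25·11 + 3.25·14.27) / (0.25 + 3.25) = 49.1275/3.5 = 19651/1400 ≈ 14.0364.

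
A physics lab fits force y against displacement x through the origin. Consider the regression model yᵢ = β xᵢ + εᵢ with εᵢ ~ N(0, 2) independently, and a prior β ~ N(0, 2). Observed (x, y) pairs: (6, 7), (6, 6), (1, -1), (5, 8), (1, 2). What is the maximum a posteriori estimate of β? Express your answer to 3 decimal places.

β̂_MAP = 1.190

log p(β | y) = −Σ(yᵢ − βxᵢ)²/(2·2) − β²/(2·2) + const.
Setting the derivative to zero: Σxᵢ(yᵢ − βxᵢ)/2 − β/2 = 0, so β = Σxᵢyᵢ / (Σxᵢ² + σ²/τ²).
Σxᵢyᵢ = 6·7 + 6·6 + 1·(-1) + 5·8 + 1·2 = 119; Σxᵢ² = 99; σ²/τ² = 1.
β̂_MAP = 119 / (99 + 1) = 119/100 ≈ 1.190.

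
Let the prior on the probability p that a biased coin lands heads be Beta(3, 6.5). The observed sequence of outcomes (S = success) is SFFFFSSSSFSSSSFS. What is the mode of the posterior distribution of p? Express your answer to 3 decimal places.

p̂_MAP = 0.511

Prior: Beta(3, 6.5).
Data: 10 successes in 16 trials (from the sequence). The binomial likelihood contributes p^10(1−p)^6, so the posterior is Beta(3+10, 6.5+6) = Beta(13, 12.5).
For Beta(a, b) with a, b > 1 the mode is (a−1)/(a+b−2) = 12/23.5 ≈ 0.511.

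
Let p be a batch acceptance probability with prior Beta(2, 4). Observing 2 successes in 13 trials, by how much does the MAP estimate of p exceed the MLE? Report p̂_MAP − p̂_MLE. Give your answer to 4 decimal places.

MAP − MLE = 0.0226

Posterior is Beta(4, 15); MAP = (4−1)/(19−2) = 3/17 ≈ 0.17647.
MLE ignores the prior: p̂_MLE = k/n = 2/13 ≈ 0.15385.
Difference = 3/17 − 2/13 = 5/221 ≈ 0.0226.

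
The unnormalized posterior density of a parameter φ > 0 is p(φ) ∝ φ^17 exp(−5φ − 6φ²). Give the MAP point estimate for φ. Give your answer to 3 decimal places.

ℓ'(φ) = 17/φ − 5 − 12φ. Setting this to zero and multiplying by φ: 12φ² + 5φ − 17 = 0.
φ = (−5 + √(5² + 4·12·17)) / (2·12) = (−5 + √841) / 24 = (−5 + 29)/24 = 1.
ℓ''(φ) = −17/φ² − 12 < 0, confirming a maximum.

φ̂_MAP = 1.000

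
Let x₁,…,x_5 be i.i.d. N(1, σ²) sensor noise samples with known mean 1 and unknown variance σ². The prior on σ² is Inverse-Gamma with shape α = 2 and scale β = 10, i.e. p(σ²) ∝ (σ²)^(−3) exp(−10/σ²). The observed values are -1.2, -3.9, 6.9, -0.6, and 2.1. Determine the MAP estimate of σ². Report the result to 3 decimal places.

Sum of squared deviations about the known mean: SS = (-1.2−1)² + (-3.9−1)² + (6.9−1)² + (-0.6−1)² + (2.1−1)² = 67.43.
The Normal likelihood contributes (σ²)^(−n/2) exp(−SS/(2σ²)), so the posterior is Inverse-Gamma(α + n/2, β + SS/2) = Inverse-Gamma(4.5, 43.715).
The mode of Inverse-Gamma(a, b) is b/(a+1) = 43.715/5.5 ≈ 7.948.

σ̂²_MAP = 7.948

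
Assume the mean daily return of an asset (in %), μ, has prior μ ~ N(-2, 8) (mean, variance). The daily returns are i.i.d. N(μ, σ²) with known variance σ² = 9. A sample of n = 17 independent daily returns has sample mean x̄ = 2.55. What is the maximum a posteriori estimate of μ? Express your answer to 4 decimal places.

μ̂_MAP = 2.2676

n = 17, x̄ = 2.55.
For a Normal prior and Normal likelihood with known variance, the posterior is Normal; its mode equals its mean, the precision-weighted average.
Prior precision 1/σ₀² = 1/8 = 0.125; data precision n/σ² = 17/9.
μ̂ = (0.125·(-2) + (17/9)·2.55) / (0.125 + 17/9) = (137/30)/(145/72) = 1644/725 ≈ 2.2676.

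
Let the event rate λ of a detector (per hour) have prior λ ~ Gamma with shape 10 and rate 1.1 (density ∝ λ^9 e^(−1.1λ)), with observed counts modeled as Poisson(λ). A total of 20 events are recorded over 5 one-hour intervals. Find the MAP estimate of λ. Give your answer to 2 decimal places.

λ̂_MAP = 4.75

Σxᵢ = 20, n = 5.
Posterior ∝ λ^9e^(−1.1λ) · λ^20e^(−5λ) = λ^29e^(−6.1λ), i.e. Gamma(shape=30, rate=6.1).
The mode of a Gamma(a, b) with a ≥ 1 (shape–rate) is (a−1)/b = 29/6.1 ≈ 4.75.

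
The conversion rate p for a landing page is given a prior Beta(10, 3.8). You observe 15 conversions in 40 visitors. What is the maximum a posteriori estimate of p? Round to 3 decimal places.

p̂_MAP = 0.463

Prior: Beta(10, 3.8).
Data: 15 successes in 40 trials. The binomial likelihood contributes p^15(1−p)^25, so the posterior is Beta(10+15, 3.8+25) = Beta(25, 28.8).
For Beta(a, b) with a, b > 1 the mode is (a−1)/(a+b−2) = 24/51.8 ≈ 0.463.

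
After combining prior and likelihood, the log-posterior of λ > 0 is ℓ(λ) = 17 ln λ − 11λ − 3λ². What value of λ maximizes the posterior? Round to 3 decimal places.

λ̂_MAP = 1.000

ℓ'(λ) = 17/λ − 11 − 6λ. Setting this to zero and multiplying by λ: 6λ² + 11λ − 17 = 0.
λ = (−11 + √(11² + 4·6·17)) / (2·6) = (−11 + √529) / 12 = (−11 + 23)/12 = 1.
ℓ''(λ) = −17/λ² − 6 < 0, confirming a maximum.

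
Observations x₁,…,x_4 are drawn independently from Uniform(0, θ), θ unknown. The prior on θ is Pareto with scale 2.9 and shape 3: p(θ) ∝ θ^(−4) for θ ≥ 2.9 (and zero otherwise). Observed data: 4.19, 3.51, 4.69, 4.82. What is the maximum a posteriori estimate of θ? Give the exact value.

The Uniform(0, θ) likelihood is θ^(−n) for θ ≥ max(xᵢ), zero otherwise. Here max(xᵢ) = 4.82.
Posterior ∝ θ^(−4) · θ^(−4) = θ^(−8) on θ ≥ max(2.9, 4.82) = 4.82.
This density is strictly decreasing in θ, so the posterior mode lies at the lower boundary of the support.

θ̂_MAP = 4.82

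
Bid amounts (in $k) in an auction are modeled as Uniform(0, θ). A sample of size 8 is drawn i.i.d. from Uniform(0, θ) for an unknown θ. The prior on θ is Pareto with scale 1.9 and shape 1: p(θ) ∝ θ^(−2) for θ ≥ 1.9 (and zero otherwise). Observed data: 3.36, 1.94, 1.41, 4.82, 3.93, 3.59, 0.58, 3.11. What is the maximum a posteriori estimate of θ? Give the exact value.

θ̂_MAP = 4.82

The Uniform(0, θ) likelihood is θ^(−n) for θ ≥ max(xᵢ), zero otherwise. Here max(xᵢ) = 4.82.
Posterior ∝ θ^(−2) · θ^(−8) = θ^(−10) on θ ≥ max(1.9, 4.82) = 4.82.
This density is strictly decreasing in θ, so the posterior mode lies at the lower boundary of the support.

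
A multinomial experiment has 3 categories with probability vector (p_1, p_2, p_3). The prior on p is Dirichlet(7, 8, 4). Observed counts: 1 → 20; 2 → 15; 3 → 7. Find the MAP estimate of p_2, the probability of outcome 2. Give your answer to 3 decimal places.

The posterior is Dirichlet(αᵢ + nᵢ) = Dirichlet(27, 23, 11).
For a Dirichlet(a₁,…,a_K) with all aᵢ > 1, the mode has j-th component (aⱼ − 1)/(Σaᵢ − K).
Here Σaᵢ = 61 and K = 3, so p_2 = (23 − 1)/(61 − 3) = 22/58 ≈ 0.379.

MAP estimate: 0.379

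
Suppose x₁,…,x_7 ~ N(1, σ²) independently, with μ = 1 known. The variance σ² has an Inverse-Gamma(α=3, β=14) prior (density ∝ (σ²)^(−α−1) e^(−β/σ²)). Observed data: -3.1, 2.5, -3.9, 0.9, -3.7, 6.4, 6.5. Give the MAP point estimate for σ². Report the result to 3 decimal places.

σ̂²_MAP = 10.172

Sum of squared deviations about the known mean: SS = (-3.1−1)² + (2.5−1)² + (-3.9−1)² + (0.9−1)² + (-3.7−1)² + (6.4−1)² + (6.5−1)² = 124.58.
The Normal likelihood contributes (σ²)^(−n/2) exp(−SS/(2σ²)), so the posterior is Inverse-Gamma(α + n/2, β + SS/2) = Inverse-Gamma(6.5, 76.29).
The mode of Inverse-Gamma(a, b) is b/(a+1) = 76.29/7.5 ≈ 10.172.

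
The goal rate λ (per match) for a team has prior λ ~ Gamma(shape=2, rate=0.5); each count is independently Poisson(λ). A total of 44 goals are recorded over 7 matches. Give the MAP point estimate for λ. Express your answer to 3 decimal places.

λ̂_MAP = 6.000

Σxᵢ = 44, n = 7.
Posterior ∝ λe^(−0.5λ) · λ^44e^(−7λ) = λ^45e^(−7.5λ), i.e. Gamma(shape=46, rate=7.5).
The mode of a Gamma(a, b) with a ≥ 1 (shape–rate) is (a−1)/b = 45/7.5 ≈ 6.000.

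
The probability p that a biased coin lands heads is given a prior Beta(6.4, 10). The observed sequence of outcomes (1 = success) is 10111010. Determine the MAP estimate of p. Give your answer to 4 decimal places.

Prior: Beta(6.4, 10).
Data: 5 successes in 8 trials (from the sequence). The binomial likelihood contributes p^5(1−p)^3, so the posterior is Beta(6.4+5, 10+3) = Beta(11.4, 13).
For Beta(a, b) with a, b > 1 the mode is (a−1)/(a+b−2) = 10.4/22.4 ≈ 0.4643.

p̂_MAP = 0.4643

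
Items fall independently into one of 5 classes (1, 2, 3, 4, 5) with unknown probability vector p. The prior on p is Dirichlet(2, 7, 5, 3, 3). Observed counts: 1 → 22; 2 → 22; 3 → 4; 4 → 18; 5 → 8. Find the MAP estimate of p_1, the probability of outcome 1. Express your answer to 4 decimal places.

The posterior is Dirichlet(αᵢ + nᵢ) = Dirichlet(24, 29, 9, 21, 11).
For a Dirichlet(a₁,…,a_K) with all aᵢ > 1, the mode has j-th component (aⱼ − 1)/(Σaᵢ − K).
Here Σaᵢ = 94 and K = 5, so p_1 = (24 − 1)/(94 − 5) = 23/89 ≈ 0.2584.

MAP estimate: 0.2584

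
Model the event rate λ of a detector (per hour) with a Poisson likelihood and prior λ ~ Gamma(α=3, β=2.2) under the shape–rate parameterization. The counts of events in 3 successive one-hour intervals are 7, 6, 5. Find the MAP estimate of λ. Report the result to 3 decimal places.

λ̂_MAP = 3.846

Σxᵢ = 7+6+5 = 18, with n = 3.
Posterior ∝ λ^2e^(−2.2λ) · λ^18e^(−3λ) = λ^20e^(−5.2λ), i.e. Gamma(shape=21, rate=5.2).
The mode of a Gamma(a, b) with a ≥ 1 (shape–rate) is (a−1)/b = 20/5.2 ≈ 3.846.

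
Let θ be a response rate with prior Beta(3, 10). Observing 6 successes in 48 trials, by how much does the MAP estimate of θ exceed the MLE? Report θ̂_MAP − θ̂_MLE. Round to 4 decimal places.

MAP − MLE = 0.0106

Posterior is Beta(9, 52); MAP = (9−1)/(61−2) = 8/59 ≈ 0.13559.
MLE ignores the prior: θ̂_MLE = k/n = 6/48 ≈ 0.12500.
Difference = 8/59 − 6/48 = 5/472 ≈ 0.0106.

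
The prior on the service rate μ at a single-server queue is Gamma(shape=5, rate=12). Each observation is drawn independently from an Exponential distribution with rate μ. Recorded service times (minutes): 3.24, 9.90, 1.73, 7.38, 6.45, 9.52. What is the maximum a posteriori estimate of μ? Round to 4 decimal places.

μ̂_MAP = 0.1991

The Exponential(rate=μ) likelihood is ∝ μ^n e^(−μΣtᵢ). Here n = 6 and Σtᵢ = 3.24 + 9.90 + 1.73 + 7.38 + 6.45 + 9.52 = 38.22.
Posterior ∝ μ^4e^(−12μ) · μ^6e^(−38.22μ) = μ^10e^(−50.22μ), i.e. Gamma(11, 50.22).
Mode = (a−1)/b = 10/50.22 ≈ 0.1991.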